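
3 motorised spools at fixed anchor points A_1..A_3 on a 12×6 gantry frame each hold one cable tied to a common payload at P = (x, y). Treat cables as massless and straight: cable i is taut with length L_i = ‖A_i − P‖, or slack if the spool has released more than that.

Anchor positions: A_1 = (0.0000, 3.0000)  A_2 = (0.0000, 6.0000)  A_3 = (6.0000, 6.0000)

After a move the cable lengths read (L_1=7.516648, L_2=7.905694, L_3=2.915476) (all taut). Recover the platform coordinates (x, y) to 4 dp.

circle eqns → linear via eq_j − eq_1; set q_j = A_j·A_j − L_j²
q_1 = 0.0000+9.0000−56.5000 = -47.5000
0.0000·x − 6.0000·y = q_1−q_2 = -21.0000
-12.0000·x − 6.0000·y = q_1−q_3 = -111.0000
solve first two rows → x=7.5000, y=3.5000

(7.5000, 3.5000)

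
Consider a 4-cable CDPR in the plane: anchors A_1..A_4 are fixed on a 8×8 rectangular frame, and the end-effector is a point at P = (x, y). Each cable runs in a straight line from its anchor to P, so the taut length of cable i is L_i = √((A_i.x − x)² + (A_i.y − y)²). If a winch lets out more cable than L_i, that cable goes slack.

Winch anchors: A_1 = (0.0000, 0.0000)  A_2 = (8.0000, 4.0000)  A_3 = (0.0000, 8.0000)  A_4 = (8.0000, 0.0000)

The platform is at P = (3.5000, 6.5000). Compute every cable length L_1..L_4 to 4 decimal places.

cable 1: Δx=-3.5000, Δy=-6.5000; L_1 = √(Δx²+Δy²) = 7.3824
cable 2: Δx=4.5000, Δy=-2.5000; L_2 = √(Δx²+Δy²) = 5.1478
cable 3: Δx=-3.5000, Δy=1.5000; L_3 = √(Δx²+Δy²) = 3.8079
cable 4: Δx=4.5000, Δy=-6.5000; L_4 = √(Δx²+Δy²) = 7.9057

(7.3824, 5.1478, 3.8079, 7.9057)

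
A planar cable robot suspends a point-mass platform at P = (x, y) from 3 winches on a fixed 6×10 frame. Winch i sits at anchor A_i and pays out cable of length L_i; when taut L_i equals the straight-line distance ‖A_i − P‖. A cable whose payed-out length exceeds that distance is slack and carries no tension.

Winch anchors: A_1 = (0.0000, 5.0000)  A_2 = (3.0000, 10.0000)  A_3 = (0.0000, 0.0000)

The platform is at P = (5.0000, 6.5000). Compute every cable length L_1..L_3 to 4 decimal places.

(5.2202, 4.0311, 8.2006)

L_1: Δ = A_1−P = (-5.0000, -1.5000) → ‖Δ‖ = √27.2500 = 5.2202
L_2: Δ = A_2−P = (-2.0000, 3.5000) → ‖Δ‖ = √16.2500 = 4.0311
L_3: Δ = A_3−P = (-5.0000, -6.5000) → ‖Δ‖ = √67.2500 = 8.2006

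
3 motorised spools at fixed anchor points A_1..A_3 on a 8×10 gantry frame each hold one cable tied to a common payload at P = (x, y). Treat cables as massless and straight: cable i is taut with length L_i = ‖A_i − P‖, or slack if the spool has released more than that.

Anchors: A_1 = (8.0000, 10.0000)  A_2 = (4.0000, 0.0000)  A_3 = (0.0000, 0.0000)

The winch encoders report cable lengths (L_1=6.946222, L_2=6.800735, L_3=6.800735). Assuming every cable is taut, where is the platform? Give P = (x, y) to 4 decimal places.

expand ‖A_i−P‖²=L_i² and subtract eq 1 (c_i ≔ ‖A_i‖²−L_i²)
c_1 = 64.0000+100.0000−48.2500 = 115.7500
eq1−eq2 → [8.0000  20.0000]·P = 146.0000
eq1−eq3 → [16.0000  20.0000]·P = 162.0000
2×2 solve → P = (2.0000, 6.5000)

(2.0000, 6.5000)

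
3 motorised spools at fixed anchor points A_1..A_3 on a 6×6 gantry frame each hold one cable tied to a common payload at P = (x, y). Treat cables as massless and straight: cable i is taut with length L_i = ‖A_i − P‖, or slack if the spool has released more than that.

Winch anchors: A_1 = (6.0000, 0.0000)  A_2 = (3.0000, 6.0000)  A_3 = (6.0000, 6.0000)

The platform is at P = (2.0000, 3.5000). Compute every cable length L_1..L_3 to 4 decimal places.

(5.3151, 2.6926, 4.7170)

cable 1: Δx=4.0000, Δy=-3.5000; L_1 = √(Δx²+Δy²) = 5.3151
cable 2: Δx=1.0000, Δy=2.5000; L_2 = √(Δx²+Δy²) = 2.6926
cable 3: Δx=4.0000, Δy=2.5000; L_3 = √(Δx²+Δy²) = 4.7170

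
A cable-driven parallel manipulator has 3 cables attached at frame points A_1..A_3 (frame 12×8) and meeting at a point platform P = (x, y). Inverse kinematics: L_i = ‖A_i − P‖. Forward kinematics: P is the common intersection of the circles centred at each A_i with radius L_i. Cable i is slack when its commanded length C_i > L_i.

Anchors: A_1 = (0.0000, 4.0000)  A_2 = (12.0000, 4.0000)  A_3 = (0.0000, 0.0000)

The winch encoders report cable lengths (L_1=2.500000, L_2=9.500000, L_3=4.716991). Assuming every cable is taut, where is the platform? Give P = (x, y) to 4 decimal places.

(2.5000, 4.0000)

expand ‖A_i−P‖²=L_i² and subtract eq 1 (k_i ≔ ‖A_i‖²−L_i²)
k_1 = 0.0000+16.0000−6.2500 = 9.7500
eq1−eq2 → [-24.0000  0.0000]·P = -60.0000
eq1−eq3 → [0.0000  8.0000]·P = 32.0000
2×2 solve → P = (2.5000, 4.0000)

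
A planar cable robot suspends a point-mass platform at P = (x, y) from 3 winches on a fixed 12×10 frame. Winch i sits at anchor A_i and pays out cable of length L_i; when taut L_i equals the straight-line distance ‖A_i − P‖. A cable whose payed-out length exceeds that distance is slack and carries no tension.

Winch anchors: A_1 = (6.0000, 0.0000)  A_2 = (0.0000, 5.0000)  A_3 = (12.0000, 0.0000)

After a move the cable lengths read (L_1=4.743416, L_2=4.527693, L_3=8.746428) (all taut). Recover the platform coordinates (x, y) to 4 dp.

expand ‖A_i−P‖²=L_i² and subtract eq 1 (k_i ≔ ‖A_i‖²−L_i²)
k_1 = 36.0000+0.0000−22.5000 = 13.5000
eq1−eq2 → [12.0000  -10.0000]·P = 9.0000
eq1−eq3 → [-12.0000  0.0000]·P = -54.0000
2×2 solve → P = (4.5000, 4.5000)

(4.5000, 4.5000)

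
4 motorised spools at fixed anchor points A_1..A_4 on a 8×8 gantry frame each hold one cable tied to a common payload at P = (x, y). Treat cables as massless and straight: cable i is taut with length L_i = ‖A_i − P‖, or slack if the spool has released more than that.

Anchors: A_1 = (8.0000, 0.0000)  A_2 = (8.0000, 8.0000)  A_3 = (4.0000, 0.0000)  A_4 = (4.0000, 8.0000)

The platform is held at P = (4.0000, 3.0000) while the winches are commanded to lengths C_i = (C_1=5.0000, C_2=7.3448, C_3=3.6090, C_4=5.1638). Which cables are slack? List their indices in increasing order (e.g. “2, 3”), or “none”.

cable 1: L_1 = ‖A_1−P‖ = 5.0000;  C_1 = 5.0000 → taut
cable 2: L_2 = ‖A_2−P‖ = 6.4031;  C_2 = 7.3448 → slack
cable 3: L_3 = ‖A_3−P‖ = 3.0000;  C_3 = 3.6090 → slack
cable 4: L_4 = ‖A_4−P‖ = 5.0000;  C_4 = 5.1638 → slack

2, 3, 4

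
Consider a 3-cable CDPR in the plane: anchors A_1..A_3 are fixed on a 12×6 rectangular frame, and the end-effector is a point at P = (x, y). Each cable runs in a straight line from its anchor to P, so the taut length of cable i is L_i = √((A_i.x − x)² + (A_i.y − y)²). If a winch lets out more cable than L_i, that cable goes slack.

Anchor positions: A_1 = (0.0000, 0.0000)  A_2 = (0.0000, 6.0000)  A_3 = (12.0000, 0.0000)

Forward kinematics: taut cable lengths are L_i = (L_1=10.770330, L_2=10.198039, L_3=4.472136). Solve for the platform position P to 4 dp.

(10.0000, 4.0000)

each cable: (A_i−P)·(A_i−P) = L_i²; let q_i = ‖A_i‖²−L_i²
q_1 = 0.0000+0.0000−116.0000 = -116.0000
row 1: 0.0000x − 12.0000y = -48.0000  (q_2=-68.0000)
row 2: -24.0000x + 0.0000y = -240.0000  (q_3=124.0000)
Cramer on rows 1–2 → x = 10.0000, y = 4.0000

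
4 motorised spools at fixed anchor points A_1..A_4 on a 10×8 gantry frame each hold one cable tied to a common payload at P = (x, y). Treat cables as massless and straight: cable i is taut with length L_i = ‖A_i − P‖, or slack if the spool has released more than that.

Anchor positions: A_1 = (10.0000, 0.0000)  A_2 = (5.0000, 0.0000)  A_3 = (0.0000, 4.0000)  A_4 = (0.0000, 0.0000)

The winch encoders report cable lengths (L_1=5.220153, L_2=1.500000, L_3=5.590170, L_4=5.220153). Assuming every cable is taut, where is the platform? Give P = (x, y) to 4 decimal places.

(5.0000, 1.5000)

expand ‖A_i−P‖²=L_i² and subtract eq 1 (k_i ≔ ‖A_i‖²−L_i²)
k_1 = 100.0000+0.0000−27.2500 = 72.7500
eq1−eq2 → [10.0000  0.0000]·P = 50.0000
eq1−eq3 → [20.0000  -8.0000]·P = 88.0000
eq1−eq4 → [20.0000  0.0000]·P = 100.0000
2×2 solve → P = (5.0000, 1.5000)
check cable 4: ‖A_4−P‖² = 27.2500 ≈ L_4² = 27.2500 ✓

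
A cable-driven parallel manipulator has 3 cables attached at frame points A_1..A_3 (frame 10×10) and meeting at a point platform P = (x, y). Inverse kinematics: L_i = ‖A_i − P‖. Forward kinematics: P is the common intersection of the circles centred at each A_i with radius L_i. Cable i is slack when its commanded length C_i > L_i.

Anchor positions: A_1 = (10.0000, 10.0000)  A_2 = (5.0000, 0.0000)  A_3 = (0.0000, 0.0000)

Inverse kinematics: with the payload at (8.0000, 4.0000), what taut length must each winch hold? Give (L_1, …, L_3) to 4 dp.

L_1 = √((10.0000−8.0000)² + (10.0000−4.0000)²) = 6.3246
L_2 = √((5.0000−8.0000)² + (0.0000−4.0000)²) = 5.0000
L_3 = √((0.0000−8.0000)² + (0.0000−4.0000)²) = 8.9443

(6.3246, 5.0000, 8.9443)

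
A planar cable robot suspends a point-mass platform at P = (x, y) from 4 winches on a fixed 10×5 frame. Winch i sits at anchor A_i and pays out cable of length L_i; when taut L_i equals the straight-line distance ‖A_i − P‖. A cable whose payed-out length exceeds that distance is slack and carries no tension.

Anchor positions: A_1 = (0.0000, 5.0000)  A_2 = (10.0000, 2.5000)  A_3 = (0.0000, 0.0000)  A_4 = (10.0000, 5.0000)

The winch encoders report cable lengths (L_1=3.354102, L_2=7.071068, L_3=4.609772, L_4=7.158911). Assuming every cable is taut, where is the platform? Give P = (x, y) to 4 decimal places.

(3.0000, 3.5000)

each cable: (A_i−P)·(A_i−P) = L_i²; let k_i = ‖A_i‖²−L_i²
k_1 = 0.0000+25.0000−11.2500 = 13.7500
row 1: -20.0000x + 5.0000y = -42.5000  (k_2=56.2500)
row 2: 0.0000x + 10.0000y = 35.0000  (k_3=-21.2500)
row 3: -20.0000x + 0.0000y = -60.0000  (k_4=73.7500)
Cramer on rows 1–2 → x = 3.0000, y = 3.5000
check cable 4: ‖A_4−P‖² = 51.2500 ≈ L_4² = 51.2500 ✓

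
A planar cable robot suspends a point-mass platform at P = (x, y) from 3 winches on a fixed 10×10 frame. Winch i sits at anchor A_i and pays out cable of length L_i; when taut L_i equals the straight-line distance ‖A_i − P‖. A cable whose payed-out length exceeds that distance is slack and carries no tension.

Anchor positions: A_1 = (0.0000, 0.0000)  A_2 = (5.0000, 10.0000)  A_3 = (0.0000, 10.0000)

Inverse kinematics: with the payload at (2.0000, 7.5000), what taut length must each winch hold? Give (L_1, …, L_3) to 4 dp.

L_1: Δ = A_1−P = (-2.0000, -7.5000) → ‖Δ‖ = √60.2500 = 7.7621
L_2: Δ = A_2−P = (3.0000, 2.5000) → ‖Δ‖ = √15.2500 = 3.9051
L_3: Δ = A_3−P = (-2.0000, 2.5000) → ‖Δ‖ = √10.2500 = 3.2016

(7.7621, 3.9051, 3.2016)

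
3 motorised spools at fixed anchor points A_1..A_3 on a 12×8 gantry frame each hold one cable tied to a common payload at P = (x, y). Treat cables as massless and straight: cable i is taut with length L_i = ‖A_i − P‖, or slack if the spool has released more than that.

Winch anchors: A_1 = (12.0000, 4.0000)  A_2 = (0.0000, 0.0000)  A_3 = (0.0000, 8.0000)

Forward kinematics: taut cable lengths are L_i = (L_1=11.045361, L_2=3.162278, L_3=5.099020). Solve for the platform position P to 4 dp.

each cable: (A_i−P)·(A_i−P) = L_i²; let k_i = ‖A_i‖²−L_i²
k_1 = 144.0000+16.0000−122.0000 = 38.0000
row 1: 24.0000x + 8.0000y = 48.0000  (k_2=-10.0000)
row 2: 24.0000x − 8.0000y = 0.0000  (k_3=38.0000)
Cramer on rows 1–2 → x = 1.0000, y = 3.0000

(1.0000, 3.0000)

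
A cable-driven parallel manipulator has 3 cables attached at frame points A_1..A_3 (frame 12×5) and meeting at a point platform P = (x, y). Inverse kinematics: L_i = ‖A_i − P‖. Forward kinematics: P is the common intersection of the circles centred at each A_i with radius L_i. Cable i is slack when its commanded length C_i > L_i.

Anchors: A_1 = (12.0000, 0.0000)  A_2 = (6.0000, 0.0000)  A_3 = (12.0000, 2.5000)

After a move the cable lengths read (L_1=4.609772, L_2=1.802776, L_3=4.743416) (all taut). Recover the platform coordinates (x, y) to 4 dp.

(7.5000, 1.0000)

expand ‖A_i−P‖²=L_i² and subtract eq 1 (k_i ≔ ‖A_i‖²−L_i²)
k_1 = 144.0000+0.0000−21.2500 = 122.7500
eq1−eq2 → [12.0000  0.0000]·P = 90.0000
eq1−eq3 → [0.0000  -5.0000]·P = -5.0000
2×2 solve → P = (7.5000, 1.0000)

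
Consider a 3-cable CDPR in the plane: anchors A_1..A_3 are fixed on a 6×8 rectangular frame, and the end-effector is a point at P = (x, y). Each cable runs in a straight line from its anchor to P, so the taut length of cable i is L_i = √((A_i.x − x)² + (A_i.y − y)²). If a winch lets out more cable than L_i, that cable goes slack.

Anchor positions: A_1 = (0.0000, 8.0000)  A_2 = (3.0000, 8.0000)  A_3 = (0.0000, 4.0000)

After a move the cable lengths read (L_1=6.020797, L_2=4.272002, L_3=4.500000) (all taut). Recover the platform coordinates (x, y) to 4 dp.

(4.5000, 4.0000)

expand ‖A_i−P‖²=L_i² and subtract eq 1 (q_i ≔ ‖A_i‖²−L_i²)
q_1 = 0.0000+64.0000−36.2500 = 27.7500
eq1−eq2 → [-6.0000  0.0000]·P = -27.0000
eq1−eq3 → [0.0000  8.0000]·P = 32.0000
2×2 solve → P = (4.5000, 4.0000)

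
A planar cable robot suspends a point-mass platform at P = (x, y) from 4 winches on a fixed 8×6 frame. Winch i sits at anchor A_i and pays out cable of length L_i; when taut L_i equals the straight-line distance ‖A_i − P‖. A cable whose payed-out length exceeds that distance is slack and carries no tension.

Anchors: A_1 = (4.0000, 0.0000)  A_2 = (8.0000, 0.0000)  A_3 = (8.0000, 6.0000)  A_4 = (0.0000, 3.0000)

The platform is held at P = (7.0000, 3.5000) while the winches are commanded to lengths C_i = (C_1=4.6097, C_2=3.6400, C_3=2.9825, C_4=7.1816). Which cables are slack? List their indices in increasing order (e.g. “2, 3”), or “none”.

i=1: geometric 4.6098 vs commanded 4.6097 ⇒ taut
i=2: geometric 3.6401 vs commanded 3.6400 ⇒ taut
i=3: geometric 2.6926 vs commanded 2.9825 ⇒ slack
i=4: geometric 7.0178 vs commanded 7.1816 ⇒ slack

3, 4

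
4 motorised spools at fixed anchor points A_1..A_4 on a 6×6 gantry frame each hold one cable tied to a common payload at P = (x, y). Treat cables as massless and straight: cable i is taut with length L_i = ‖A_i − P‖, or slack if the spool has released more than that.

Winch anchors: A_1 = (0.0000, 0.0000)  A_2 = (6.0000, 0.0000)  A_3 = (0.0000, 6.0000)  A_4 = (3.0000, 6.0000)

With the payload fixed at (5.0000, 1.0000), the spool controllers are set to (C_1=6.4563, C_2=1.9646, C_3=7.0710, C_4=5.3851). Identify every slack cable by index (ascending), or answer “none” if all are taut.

i=1: geometric 5.0990 vs commanded 6.4563 ⇒ slack
i=2: geometric 1.4142 vs commanded 1.9646 ⇒ slack
i=3: geometric 7.0711 vs commanded 7.0710 ⇒ taut
i=4: geometric 5.3852 vs commanded 5.3851 ⇒ taut

1, 2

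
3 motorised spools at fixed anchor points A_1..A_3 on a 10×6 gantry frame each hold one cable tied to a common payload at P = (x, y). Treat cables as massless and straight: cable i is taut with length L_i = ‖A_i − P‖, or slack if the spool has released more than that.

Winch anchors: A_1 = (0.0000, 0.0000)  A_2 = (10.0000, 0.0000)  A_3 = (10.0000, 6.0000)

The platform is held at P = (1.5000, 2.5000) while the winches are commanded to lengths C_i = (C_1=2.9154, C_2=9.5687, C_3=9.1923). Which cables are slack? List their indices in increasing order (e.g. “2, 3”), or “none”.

2

cable 1: √((-1.5000)²+(-2.5000)²)=2.9155, C_1=2.9154: taut
cable 2: √((8.5000)²+(-2.5000)²)=8.8600, C_2=9.5687: slack
cable 3: √((8.5000)²+(3.5000)²)=9.1924, C_3=9.1923: taut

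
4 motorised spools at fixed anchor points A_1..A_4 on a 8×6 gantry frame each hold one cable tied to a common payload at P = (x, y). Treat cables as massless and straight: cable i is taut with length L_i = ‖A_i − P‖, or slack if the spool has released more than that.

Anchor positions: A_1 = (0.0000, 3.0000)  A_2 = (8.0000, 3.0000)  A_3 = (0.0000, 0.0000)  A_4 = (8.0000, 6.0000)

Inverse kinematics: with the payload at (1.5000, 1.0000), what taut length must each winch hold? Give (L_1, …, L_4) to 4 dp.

L_1: Δ = A_1−P = (-1.5000, 2.0000) → ‖Δ‖ = √6.2500 = 2.5000
L_2: Δ = A_2−P = (6.5000, 2.0000) → ‖Δ‖ = √46.2500 = 6.8007
L_3: Δ = A_3−P = (-1.5000, -1.0000) → ‖Δ‖ = √3.2500 = 1.8028
L_4: Δ = A_4−P = (6.5000, 5.0000) → ‖Δ‖ = √67.2500 = 8.2006

(2.5000, 6.8007, 1.8028, 8.2006)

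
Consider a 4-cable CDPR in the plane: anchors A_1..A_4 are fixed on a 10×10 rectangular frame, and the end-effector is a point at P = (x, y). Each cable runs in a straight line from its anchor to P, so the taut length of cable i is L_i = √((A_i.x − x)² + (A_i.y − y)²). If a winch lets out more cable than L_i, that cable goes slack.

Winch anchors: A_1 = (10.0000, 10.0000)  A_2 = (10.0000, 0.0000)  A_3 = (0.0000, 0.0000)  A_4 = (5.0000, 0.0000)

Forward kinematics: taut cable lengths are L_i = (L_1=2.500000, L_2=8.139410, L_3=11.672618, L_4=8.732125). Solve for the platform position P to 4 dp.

expand ‖A_i−P‖²=L_i² and subtract eq 1 (c_i ≔ ‖A_i‖²−L_i²)
c_1 = 100.0000+100.0000−6.2500 = 193.7500
eq1−eq2 → [0.0000  20.0000]·P = 160.0000
eq1−eq3 → [20.0000  20.0000]·P = 330.0000
eq1−eq4 → [10.0000  20.0000]·P = 245.0000
2×2 solve → P = (8.5000, 8.0000)
check cable 4: ‖A_4−P‖² = 76.2500 ≈ L_4² = 76.2500 ✓

(8.5000, 8.0000)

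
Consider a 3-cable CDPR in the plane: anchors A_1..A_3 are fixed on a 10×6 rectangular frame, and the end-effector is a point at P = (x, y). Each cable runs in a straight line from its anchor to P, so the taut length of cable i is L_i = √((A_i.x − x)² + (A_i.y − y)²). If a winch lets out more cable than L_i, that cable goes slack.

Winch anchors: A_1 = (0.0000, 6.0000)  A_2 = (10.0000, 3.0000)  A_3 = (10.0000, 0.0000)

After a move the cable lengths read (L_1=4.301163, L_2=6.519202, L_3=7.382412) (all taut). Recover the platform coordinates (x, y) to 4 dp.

(3.5000, 3.5000)

expand ‖A_i−P‖²=L_i² and subtract eq 1 (c_i ≔ ‖A_i‖²−L_i²)
c_1 = 0.0000+36.0000−18.5000 = 17.5000
eq1−eq2 → [-20.0000  6.0000]·P = -49.0000
eq1−eq3 → [-20.0000  12.0000]·P = -28.0000
2×2 solve → P = (3.5000, 3.5000)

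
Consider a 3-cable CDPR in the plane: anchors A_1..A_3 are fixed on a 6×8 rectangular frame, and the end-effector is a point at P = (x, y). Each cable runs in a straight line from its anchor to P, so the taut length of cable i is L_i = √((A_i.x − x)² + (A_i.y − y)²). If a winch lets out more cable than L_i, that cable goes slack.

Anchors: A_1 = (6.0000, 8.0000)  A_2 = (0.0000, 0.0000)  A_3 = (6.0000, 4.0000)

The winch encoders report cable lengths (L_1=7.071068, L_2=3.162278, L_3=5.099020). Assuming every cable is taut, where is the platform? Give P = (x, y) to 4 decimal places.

each cable: (A_i−P)·(A_i−P) = L_i²; let q_i = ‖A_i‖²−L_i²
q_1 = 36.0000+64.0000−50.0000 = 50.0000
row 1: 12.0000x + 16.0000y = 60.0000  (q_2=-10.0000)
row 2: 0.0000x + 8.0000y = 24.0000  (q_3=26.0000)
Cramer on rows 1–2 → x = 1.0000, y = 3.0000

(1.0000, 3.0000)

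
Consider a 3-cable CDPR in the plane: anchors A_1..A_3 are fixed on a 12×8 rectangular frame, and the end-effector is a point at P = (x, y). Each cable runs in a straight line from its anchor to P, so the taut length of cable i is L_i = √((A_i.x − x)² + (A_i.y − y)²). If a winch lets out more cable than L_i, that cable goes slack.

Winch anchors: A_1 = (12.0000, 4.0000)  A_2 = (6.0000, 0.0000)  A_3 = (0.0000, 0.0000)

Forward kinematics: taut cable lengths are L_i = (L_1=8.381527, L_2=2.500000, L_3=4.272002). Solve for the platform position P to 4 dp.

expand ‖A_i−P‖²=L_i² and subtract eq 1 (q_i ≔ ‖A_i‖²−L_i²)
q_1 = 144.0000+16.0000−70.2500 = 89.7500
eq1−eq2 → [12.0000  8.0000]·P = 60.0000
eq1−eq3 → [24.0000  8.0000]·P = 108.0000
2×2 solve → P = (4.0000, 1.5000)

(4.0000, 1.5000)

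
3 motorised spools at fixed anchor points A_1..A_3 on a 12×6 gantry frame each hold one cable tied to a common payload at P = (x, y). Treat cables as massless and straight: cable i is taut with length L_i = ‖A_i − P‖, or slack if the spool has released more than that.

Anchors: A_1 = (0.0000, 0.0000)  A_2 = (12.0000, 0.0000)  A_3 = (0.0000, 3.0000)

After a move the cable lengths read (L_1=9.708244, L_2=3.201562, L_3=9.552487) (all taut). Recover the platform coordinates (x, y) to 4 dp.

circle eqns → linear via eq_j − eq_1; set k_j = A_j·A_j − L_j²
k_1 = 0.0000+0.0000−94.2500 = -94.2500
-24.0000·x + 0.0000·y = k_1−k_2 = -228.0000
0.0000·x − 6.0000·y = k_1−k_3 = -12.0000
solve first two rows → x=9.5000, y=2.0000

(9.5000, 2.0000)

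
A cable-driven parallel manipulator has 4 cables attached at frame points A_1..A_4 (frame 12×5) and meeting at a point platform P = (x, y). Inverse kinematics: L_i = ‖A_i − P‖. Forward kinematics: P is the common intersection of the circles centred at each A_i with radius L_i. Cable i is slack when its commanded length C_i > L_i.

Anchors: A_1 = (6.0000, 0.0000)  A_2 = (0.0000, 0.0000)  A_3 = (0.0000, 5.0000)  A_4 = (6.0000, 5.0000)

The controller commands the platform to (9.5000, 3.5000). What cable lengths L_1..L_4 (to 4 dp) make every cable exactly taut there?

L_1 = √((6.0000−9.5000)² + (0.0000−3.5000)²) = 4.9497
L_2 = √((0.0000−9.5000)² + (0.0000−3.5000)²) = 10.1242
L_3 = √((0.0000−9.5000)² + (5.0000−3.5000)²) = 9.6177
L_4 = √((6.0000−9.5000)² + (5.0000−3.5000)²) = 3.8079

(4.9497, 10.1242, 9.6177, 3.8079)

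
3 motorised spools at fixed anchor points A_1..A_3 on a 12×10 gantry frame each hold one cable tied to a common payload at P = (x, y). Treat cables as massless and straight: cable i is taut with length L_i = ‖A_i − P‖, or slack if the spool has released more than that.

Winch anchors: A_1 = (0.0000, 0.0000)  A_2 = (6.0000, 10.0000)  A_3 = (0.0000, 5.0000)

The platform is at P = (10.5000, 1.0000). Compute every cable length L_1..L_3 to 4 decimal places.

(10.5475, 10.0623, 11.2361)

cable 1: Δx=-10.5000, Δy=-1.0000; L_1 = √(Δx²+Δy²) = 10.5475
cable 2: Δx=-4.5000, Δy=9.0000; L_2 = √(Δx²+Δy²) = 10.0623
cable 3: Δx=-10.5000, Δy=4.0000; L_3 = √(Δx²+Δy²) = 11.2361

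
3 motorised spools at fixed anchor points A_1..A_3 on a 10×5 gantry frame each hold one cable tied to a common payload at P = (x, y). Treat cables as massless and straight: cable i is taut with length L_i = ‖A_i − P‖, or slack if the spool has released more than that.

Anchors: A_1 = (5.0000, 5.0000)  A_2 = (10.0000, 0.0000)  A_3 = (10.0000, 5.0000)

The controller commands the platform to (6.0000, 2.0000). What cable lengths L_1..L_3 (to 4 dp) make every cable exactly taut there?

cable 1: Δx=-1.0000, Δy=3.0000; L_1 = √(Δx²+Δy²) = 3.1623
cable 2: Δx=4.0000, Δy=-2.0000; L_2 = √(Δx²+Δy²) = 4.4721
cable 3: Δx=4.0000, Δy=3.0000; L_3 = √(Δx²+Δy²) = 5.0000

(3.1623, 4.4721, 5.0000)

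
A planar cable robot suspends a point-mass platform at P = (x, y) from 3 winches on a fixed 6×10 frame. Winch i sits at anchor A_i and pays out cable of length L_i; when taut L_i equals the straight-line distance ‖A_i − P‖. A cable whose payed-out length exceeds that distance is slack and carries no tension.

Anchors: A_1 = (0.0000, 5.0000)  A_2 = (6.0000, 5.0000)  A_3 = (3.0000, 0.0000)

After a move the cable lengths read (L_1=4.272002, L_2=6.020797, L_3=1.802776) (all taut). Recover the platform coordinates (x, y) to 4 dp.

expand ‖A_i−P‖²=L_i² and subtract eq 1 (k_i ≔ ‖A_i‖²−L_i²)
k_1 = 0.0000+25.0000−18.2500 = 6.7500
eq1−eq2 → [-12.0000  0.0000]·P = -18.0000
eq1−eq3 → [-6.0000  10.0000]·P = 1.0000
2×2 solve → P = (1.5000, 1.0000)

(1.5000, 1.0000)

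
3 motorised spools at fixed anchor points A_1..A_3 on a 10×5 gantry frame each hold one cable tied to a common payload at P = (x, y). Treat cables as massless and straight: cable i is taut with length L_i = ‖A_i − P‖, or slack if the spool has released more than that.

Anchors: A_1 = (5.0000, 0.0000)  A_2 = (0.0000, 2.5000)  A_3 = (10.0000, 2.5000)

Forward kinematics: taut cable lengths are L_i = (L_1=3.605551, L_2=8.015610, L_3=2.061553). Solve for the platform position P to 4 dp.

(8.0000, 2.0000)

each cable: (A_i−P)·(A_i−P) = L_i²; let q_i = ‖A_i‖²−L_i²
q_1 = 25.0000+0.0000−13.0000 = 12.0000
row 1: 10.0000x − 5.0000y = 70.0000  (q_2=-58.0000)
row 2: -10.0000x − 5.0000y = -90.0000  (q_3=102.0000)
Cramer on rows 1–2 → x = 8.0000, y = 2.0000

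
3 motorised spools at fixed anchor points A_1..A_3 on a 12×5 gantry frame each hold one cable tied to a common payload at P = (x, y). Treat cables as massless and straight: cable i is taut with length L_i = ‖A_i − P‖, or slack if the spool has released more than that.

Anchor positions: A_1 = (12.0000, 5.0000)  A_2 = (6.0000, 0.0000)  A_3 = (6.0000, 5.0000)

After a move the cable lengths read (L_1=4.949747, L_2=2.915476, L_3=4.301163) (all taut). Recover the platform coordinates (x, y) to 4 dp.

(8.5000, 1.5000)

expand ‖A_i−P‖²=L_i² and subtract eq 1 (k_i ≔ ‖A_i‖²−L_i²)
k_1 = 144.0000+25.0000−24.5000 = 144.5000
eq1−eq2 → [12.0000  10.0000]·P = 117.0000
eq1−eq3 → [12.0000  0.0000]·P = 102.0000
2×2 solve → P = (8.5000, 1.5000)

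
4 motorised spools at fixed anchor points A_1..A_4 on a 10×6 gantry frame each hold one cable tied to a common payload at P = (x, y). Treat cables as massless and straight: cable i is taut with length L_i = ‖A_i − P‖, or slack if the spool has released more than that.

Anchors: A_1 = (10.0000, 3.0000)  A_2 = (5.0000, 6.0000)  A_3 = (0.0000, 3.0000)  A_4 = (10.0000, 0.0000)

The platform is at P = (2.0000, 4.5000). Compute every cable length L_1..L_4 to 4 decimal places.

L_1 = √((10.0000−2.0000)² + (3.0000−4.5000)²) = 8.1394
L_2 = √((5.0000−2.0000)² + (6.0000−4.5000)²) = 3.3541
L_3 = √((0.0000−2.0000)² + (3.0000−4.5000)²) = 2.5000
L_4 = √((10.0000−2.0000)² + (0.0000−4.5000)²) = 9.1788

(8.1394, 3.3541, 2.5000, 9.1788)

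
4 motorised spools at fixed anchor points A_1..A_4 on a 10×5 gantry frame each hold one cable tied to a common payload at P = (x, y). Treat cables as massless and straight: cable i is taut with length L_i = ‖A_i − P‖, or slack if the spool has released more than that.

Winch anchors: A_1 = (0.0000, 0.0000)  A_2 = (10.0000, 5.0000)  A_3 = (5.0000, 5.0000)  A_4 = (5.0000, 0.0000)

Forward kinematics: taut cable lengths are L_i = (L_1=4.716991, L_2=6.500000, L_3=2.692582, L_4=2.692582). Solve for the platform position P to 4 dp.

each cable: (A_i−P)·(A_i−P) = L_i²; let c_i = ‖A_i‖²−L_i²
c_1 = 0.0000+0.0000−22.2500 = -22.2500
row 1: -20.0000x − 10.0000y = -105.0000  (c_2=82.7500)
row 2: -10.0000x − 10.0000y = -65.0000  (c_3=42.7500)
row 3: -10.0000x + 0.0000y = -40.0000  (c_4=17.7500)
Cramer on rows 1–2 → x = 4.0000, y = 2.5000
check cable 4: ‖A_4−P‖² = 7.2500 ≈ L_4² = 7.2500 ✓

(4.0000, 2.5000)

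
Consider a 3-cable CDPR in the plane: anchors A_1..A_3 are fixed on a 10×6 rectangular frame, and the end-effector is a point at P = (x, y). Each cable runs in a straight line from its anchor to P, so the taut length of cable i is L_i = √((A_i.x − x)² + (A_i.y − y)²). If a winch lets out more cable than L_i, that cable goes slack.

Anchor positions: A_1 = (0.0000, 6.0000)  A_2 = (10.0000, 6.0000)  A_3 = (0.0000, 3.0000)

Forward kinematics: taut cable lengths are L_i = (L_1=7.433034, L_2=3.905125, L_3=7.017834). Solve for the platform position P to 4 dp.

circle eqns → linear via eq_j − eq_1; set q_j = A_j·A_j − L_j²
q_1 = 0.0000+36.0000−55.2500 = -19.2500
-20.0000·x + 0.0000·y = q_1−q_2 = -140.0000
0.0000·x + 6.0000·y = q_1−q_3 = 21.0000
solve first two rows → x=7.0000, y=3.5000

(7.0000, 3.5000)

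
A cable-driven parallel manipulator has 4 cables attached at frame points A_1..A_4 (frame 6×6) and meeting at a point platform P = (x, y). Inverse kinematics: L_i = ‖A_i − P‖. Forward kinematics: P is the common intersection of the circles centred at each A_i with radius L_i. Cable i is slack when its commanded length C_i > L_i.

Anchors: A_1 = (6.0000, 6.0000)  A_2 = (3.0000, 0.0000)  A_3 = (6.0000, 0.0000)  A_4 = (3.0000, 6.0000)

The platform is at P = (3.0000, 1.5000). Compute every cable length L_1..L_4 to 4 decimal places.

(5.4083, 1.5000, 3.3541, 4.5000)

L_1 = √((6.0000−3.0000)² + (6.0000−1.5000)²) = 5.4083
L_2 = √((3.0000−3.0000)² + (0.0000−1.5000)²) = 1.5000
L_3 = √((6.0000−3.0000)² + (0.0000−1.5000)²) = 3.3541
L_4 = √((3.0000−3.0000)² + (6.0000−1.5000)²) = 4.5000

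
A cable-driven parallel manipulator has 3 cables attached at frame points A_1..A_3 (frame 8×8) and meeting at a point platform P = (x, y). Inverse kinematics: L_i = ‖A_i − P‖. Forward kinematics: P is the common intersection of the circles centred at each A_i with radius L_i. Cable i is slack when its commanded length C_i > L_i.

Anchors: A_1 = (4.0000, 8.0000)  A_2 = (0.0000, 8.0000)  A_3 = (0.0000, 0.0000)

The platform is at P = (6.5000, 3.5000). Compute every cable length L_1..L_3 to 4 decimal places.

cable 1: Δx=-2.5000, Δy=4.5000; L_1 = √(Δx²+Δy²) = 5.1478
cable 2: Δx=-6.5000, Δy=4.5000; L_2 = √(Δx²+Δy²) = 7.9057
cable 3: Δx=-6.5000, Δy=-3.5000; L_3 = √(Δx²+Δy²) = 7.3824

(5.1478, 7.9057, 7.3824)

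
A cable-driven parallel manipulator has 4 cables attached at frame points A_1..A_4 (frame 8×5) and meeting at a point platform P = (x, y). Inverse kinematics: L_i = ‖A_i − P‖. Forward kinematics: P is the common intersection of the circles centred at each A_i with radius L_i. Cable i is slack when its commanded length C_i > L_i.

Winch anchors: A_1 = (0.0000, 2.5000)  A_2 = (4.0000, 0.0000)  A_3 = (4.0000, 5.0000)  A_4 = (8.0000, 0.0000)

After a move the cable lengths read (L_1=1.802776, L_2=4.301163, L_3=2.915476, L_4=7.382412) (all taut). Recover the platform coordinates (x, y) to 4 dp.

(1.5000, 3.5000)

each cable: (A_i−P)·(A_i−P) = L_i²; let q_i = ‖A_i‖²−L_i²
q_1 = 0.0000+6.2500−3.2500 = 3.0000
row 1: -8.0000x + 5.0000y = 5.5000  (q_2=-2.5000)
row 2: -8.0000x − 5.0000y = -29.5000  (q_3=32.5000)
row 3: -16.0000x + 5.0000y = -6.5000  (q_4=9.5000)
Cramer on rows 1–2 → x = 1.5000, y = 3.5000
check cable 4: ‖A_4−P‖² = 54.5000 ≈ L_4² = 54.5000 ✓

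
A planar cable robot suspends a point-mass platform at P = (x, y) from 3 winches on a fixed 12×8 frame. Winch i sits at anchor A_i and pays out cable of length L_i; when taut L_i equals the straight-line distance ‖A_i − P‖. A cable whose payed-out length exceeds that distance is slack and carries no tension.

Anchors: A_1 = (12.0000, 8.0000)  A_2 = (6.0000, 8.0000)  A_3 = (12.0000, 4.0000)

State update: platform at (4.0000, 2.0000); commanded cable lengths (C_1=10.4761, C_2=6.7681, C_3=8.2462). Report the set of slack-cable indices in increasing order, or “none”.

cable 1: √((8.0000)²+(6.0000)²)=10.0000, C_1=10.4761: slack
cable 2: √((2.0000)²+(6.0000)²)=6.3246, C_2=6.7681: slack
cable 3: √((8.0000)²+(2.0000)²)=8.2462, C_3=8.2462: taut

1, 2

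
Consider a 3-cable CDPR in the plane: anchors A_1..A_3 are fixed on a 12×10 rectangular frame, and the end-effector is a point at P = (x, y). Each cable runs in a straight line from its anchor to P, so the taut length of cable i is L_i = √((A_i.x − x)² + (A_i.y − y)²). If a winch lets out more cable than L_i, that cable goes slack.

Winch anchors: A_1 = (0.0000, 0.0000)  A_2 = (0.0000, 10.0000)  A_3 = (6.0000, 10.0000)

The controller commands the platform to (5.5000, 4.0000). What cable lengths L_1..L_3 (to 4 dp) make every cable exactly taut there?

cable 1: Δx=-5.5000, Δy=-4.0000; L_1 = √(Δx²+Δy²) = 6.8007
cable 2: Δx=-5.5000, Δy=6.0000; L_2 = √(Δx²+Δy²) = 8.1394
cable 3: Δx=0.5000, Δy=6.0000; L_3 = √(Δx²+Δy²) = 6.0208

(6.8007, 8.1394, 6.0208)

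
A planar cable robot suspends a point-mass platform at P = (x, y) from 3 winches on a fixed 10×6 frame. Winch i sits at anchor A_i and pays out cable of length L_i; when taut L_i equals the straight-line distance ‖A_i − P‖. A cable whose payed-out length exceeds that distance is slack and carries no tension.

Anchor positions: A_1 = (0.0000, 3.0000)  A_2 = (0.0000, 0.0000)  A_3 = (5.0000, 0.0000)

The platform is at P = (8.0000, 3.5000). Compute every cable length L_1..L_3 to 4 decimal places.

L_1: Δ = A_1−P = (-8.0000, -0.5000) → ‖Δ‖ = √64.2500 = 8.0156
L_2: Δ = A_2−P = (-8.0000, -3.5000) → ‖Δ‖ = √76.2500 = 8.7321
L_3: Δ = A_3−P = (-3.0000, -3.5000) → ‖Δ‖ = √21.2500 = 4.6098

(8.0156, 8.7321, 4.6098)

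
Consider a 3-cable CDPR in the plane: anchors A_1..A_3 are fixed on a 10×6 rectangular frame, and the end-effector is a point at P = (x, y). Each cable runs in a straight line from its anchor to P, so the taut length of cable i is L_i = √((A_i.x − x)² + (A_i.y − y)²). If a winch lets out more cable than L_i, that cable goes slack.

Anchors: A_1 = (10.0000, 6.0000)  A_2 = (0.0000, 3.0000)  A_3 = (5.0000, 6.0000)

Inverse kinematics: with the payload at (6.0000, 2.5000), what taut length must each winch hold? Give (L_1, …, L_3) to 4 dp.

cable 1: Δx=4.0000, Δy=3.5000; L_1 = √(Δx²+Δy²) = 5.3151
cable 2: Δx=-6.0000, Δy=0.5000; L_2 = √(Δx²+Δy²) = 6.0208
cable 3: Δx=-1.0000, Δy=3.5000; L_3 = √(Δx²+Δy²) = 3.6401

(5.3151, 6.0208, 3.6401)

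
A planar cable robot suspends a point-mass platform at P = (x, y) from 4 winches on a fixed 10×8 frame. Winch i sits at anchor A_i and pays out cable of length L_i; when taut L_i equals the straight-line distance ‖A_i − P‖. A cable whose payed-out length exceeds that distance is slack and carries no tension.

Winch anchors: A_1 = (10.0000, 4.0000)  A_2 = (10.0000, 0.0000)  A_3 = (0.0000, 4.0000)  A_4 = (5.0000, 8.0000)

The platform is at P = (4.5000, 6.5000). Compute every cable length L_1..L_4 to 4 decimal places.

(6.0415, 8.5147, 5.1478, 1.5811)

L_1: Δ = A_1−P = (5.5000, -2.5000) → ‖Δ‖ = √36.5000 = 6.0415
L_2: Δ = A_2−P = (5.5000, -6.5000) → ‖Δ‖ = √72.5000 = 8.5147
L_3: Δ = A_3−P = (-4.5000, -2.5000) → ‖Δ‖ = √26.5000 = 5.1478
L_4: Δ = A_4−P = (0.5000, 1.5000) → ‖Δ‖ = √2.5000 = 1.5811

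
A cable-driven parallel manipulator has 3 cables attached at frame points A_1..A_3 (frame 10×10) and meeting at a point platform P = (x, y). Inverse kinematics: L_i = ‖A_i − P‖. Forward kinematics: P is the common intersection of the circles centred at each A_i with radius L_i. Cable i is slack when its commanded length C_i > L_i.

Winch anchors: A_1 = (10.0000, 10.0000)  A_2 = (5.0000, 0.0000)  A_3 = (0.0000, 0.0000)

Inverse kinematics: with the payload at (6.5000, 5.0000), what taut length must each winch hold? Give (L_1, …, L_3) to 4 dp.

cable 1: Δx=3.5000, Δy=5.0000; L_1 = √(Δx²+Δy²) = 6.1033
cable 2: Δx=-1.5000, Δy=-5.0000; L_2 = √(Δx²+Δy²) = 5.2202
cable 3: Δx=-6.5000, Δy=-5.0000; L_3 = √(Δx²+Δy²) = 8.2006

(6.1033, 5.2202, 8.2006)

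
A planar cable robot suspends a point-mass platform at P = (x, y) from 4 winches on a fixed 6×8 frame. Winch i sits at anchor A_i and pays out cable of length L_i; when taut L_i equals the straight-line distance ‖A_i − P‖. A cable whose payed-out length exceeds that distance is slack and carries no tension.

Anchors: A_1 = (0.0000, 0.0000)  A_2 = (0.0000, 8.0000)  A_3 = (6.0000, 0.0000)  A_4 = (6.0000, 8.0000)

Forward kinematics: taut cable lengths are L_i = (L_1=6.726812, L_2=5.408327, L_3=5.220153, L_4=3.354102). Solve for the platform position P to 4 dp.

(4.5000, 5.0000)

circle eqns → linear via eq_j − eq_1; set c_j = A_j·A_j − L_j²
c_1 = 0.0000+0.0000−45.2500 = -45.2500
0.0000·x − 16.0000·y = c_1−c_2 = -80.0000
-12.0000·x + 0.0000·y = c_1−c_3 = -54.0000
-12.0000·x − 16.0000·y = c_1−c_4 = -134.0000
solve first two rows → x=4.5000, y=5.0000
check cable 4: ‖A_4−P‖² = 11.2500 ≈ L_4² = 11.2500 ✓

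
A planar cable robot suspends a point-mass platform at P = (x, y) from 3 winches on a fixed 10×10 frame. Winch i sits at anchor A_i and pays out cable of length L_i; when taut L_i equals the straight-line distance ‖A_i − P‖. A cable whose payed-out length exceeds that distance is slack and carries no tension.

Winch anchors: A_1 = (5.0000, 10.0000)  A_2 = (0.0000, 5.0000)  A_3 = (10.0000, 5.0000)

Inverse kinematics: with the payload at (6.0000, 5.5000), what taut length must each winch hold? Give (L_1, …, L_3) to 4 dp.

(4.6098, 6.0208, 4.0311)

L_1 = √((5.0000−6.0000)² + (10.0000−5.5000)²) = 4.6098
L_2 = √((0.0000−6.0000)² + (5.0000−5.5000)²) = 6.0208
L_3 = √((10.0000−6.0000)² + (5.0000−5.5000)²) = 4.0311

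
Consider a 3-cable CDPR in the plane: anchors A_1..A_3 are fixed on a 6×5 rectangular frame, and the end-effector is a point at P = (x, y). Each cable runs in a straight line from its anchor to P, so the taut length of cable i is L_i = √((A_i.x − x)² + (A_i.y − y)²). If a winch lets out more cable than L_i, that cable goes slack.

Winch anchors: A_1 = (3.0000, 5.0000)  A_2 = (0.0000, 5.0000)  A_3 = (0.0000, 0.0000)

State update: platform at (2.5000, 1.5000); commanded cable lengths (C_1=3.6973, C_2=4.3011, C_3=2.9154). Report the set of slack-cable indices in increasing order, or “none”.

i=1: geometric 3.5355 vs commanded 3.6973 ⇒ slack
i=2: geometric 4.3012 vs commanded 4.3011 ⇒ taut
i=3: geometric 2.9155 vs commanded 2.9154 ⇒ taut

1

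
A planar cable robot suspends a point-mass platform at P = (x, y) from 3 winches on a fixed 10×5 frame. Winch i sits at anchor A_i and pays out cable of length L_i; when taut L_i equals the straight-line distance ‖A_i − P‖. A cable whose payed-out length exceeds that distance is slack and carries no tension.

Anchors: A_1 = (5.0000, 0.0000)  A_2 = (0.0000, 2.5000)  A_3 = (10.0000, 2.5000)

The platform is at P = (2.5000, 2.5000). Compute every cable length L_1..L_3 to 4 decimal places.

L_1: Δ = A_1−P = (2.5000, -2.5000) → ‖Δ‖ = √12.5000 = 3.5355
L_2: Δ = A_2−P = (-2.5000, 0.0000) → ‖Δ‖ = √6.2500 = 2.5000
L_3: Δ = A_3−P = (7.5000, 0.0000) → ‖Δ‖ = √56.2500 = 7.5000

(3.5355, 2.5000, 7.5000)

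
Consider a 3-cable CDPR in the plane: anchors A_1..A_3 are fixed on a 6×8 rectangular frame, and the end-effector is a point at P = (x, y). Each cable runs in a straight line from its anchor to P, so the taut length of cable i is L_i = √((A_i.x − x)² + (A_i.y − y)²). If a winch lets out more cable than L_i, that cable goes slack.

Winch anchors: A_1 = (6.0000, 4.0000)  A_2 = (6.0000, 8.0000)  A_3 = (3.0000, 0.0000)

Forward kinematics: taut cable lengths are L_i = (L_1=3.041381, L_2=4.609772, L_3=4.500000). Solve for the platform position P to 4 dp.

(3.0000, 4.5000)

each cable: (A_i−P)·(A_i−P) = L_i²; let q_i = ‖A_i‖²−L_i²
q_1 = 36.0000+16.0000−9.2500 = 42.7500
row 1: 0.0000x − 8.0000y = -36.0000  (q_2=78.7500)
row 2: 6.0000x + 8.0000y = 54.0000  (q_3=-11.2500)
Cramer on rows 1–2 → x = 3.0000, y = 4.5000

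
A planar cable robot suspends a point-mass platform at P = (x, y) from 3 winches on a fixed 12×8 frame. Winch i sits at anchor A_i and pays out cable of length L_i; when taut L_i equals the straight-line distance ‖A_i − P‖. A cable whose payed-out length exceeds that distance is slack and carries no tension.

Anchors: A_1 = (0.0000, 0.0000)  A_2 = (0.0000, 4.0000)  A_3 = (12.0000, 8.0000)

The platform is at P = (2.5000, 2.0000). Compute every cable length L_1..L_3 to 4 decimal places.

(3.2016, 3.2016, 11.2361)

L_1: Δ = A_1−P = (-2.5000, -2.0000) → ‖Δ‖ = √10.2500 = 3.2016
L_2: Δ = A_2−P = (-2.5000, 2.0000) → ‖Δ‖ = √10.2500 = 3.2016
L_3: Δ = A_3−P = (9.5000, 6.0000) → ‖Δ‖ = √126.2500 = 11.2361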